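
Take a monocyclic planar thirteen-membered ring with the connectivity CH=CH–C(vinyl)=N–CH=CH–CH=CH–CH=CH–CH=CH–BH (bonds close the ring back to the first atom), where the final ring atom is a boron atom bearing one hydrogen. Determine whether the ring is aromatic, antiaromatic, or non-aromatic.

Every ring atom contributes a p orbital perpendicular to the ring (each doubly-bonded ring atom is sp² with one p-orbital electron; the doubly-bonded nitrogens are pyridine-type — their lone pairs lie in the ring plane, leaving one electron in the p orbital; the boron has an empty p orbital), so the π system is cyclic and fully conjugated.
Adding the contributions, 6 × 2 = 12 from the double-bond units + 0 from the BH atom = 12.
With 12 = 4·3 π electrons, Hückel's rule classifies the planar ring as antiaromatic.

Antiaromatic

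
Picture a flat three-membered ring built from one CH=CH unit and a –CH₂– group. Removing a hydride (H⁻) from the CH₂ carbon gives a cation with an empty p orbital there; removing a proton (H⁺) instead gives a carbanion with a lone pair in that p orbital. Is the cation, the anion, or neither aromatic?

Both ions have a continuous loop of p orbitals — each ring atom is sp².
Cation: 1 × 2 + 0 = 2 π electrons → 4(0)+2, aromatic.
Anion: 1 × 2 + 2 = 4 π electrons → 4(1), antiaromatic.

The cation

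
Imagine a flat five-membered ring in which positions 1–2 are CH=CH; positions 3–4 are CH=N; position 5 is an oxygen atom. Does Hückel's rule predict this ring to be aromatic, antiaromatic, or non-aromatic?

Aromatic

Check conjugation: every atom in a ring double bond is sp² and brings one electron to the p orbital; each =N– nitrogen is pyridine-type (lone pair in the sp² plane, one electron in the p orbital); the oxygen donates one lone pair from its p orbital — every position has a p orbital, so the cyclic π system is continuous.
Adding the contributions, 2 × 2 = 4 from the double-bond units + 2 from the O atom = 6.
With 6 π electrons (n = 1), the Hückel 4n+2 condition holds.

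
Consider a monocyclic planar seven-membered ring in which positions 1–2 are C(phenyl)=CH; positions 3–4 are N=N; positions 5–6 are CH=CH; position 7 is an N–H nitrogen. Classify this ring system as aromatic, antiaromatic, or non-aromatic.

Antiaromatic

Every ring atom contributes a p orbital perpendicular to the ring (the double-bond atoms are sp², each contributing one p electron; the doubly-bonded nitrogens are pyridine-type — their lone pairs lie in the ring plane, leaving one electron in the p orbital; the pyrrole-type nitrogen donates its lone pair from the p orbital), so the π system is cyclic and fully conjugated.
Tallying contributions gives 3 × 2 = 6 from the double-bond units + 2 from the NH atom = 8.
8 = 4(2); a planar, fully conjugated 4n system is antiaromatic.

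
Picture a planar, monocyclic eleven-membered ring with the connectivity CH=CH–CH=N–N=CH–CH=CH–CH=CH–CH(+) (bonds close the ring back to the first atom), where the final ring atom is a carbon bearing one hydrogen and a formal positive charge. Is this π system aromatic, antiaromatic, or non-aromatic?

Aromatic

All ring atoms are sp² and supply a p orbital to the ring (the double-bond atoms are sp², each contributing one p electron; each sp² =N– keeps its lone pair in-plane and puts one electron into the π system; the carbocation has an empty p orbital); the conjugation is uninterrupted.
Adding the contributions, 5 × 2 = 10 from the double-bond units + 0 from the CH(+) atom = 10.
That gives a 4n+2 count (10, n = 2).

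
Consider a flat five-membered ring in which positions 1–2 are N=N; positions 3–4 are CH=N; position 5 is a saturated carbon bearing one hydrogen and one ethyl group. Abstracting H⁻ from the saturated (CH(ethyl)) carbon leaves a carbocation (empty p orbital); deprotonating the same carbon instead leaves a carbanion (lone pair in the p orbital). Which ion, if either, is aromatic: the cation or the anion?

Once that carbon is sp², every ring atom has a p orbital and both ions are fully conjugated.
Cation: 2 × 2 + 0 = 4 π electrons → 4(1), antiaromatic.
Anion: 2 × 2 + 2 = 6 π electrons → 4(1)+2, aromatic.

The anion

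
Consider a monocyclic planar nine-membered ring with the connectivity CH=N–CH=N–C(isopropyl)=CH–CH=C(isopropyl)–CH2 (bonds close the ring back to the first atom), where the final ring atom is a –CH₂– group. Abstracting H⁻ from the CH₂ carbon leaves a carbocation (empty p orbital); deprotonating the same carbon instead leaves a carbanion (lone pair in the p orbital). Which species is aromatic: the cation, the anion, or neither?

The anion

In either ion the ring is fully conjugated: every atom, including the new sp² carbon, supplies a p orbital.
Cation: 4 × 2 + 0 = 8 π electrons → 4(2), antiaromatic.
Anion: 4 × 2 + 2 = 10 π electrons → 4(2)+2, aromatic.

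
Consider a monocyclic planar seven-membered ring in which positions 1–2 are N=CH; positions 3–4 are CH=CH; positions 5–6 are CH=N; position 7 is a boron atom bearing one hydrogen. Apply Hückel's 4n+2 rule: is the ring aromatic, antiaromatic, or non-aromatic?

Aromatic

Check conjugation: every atom in a ring double bond is sp² and brings one electron to the p orbital; the doubly-bonded nitrogens are pyridine-type — their lone pairs lie in the ring plane, leaving one electron in the p orbital; the boron has an empty p orbital — every position has a p orbital, so the cyclic π system is continuous.
Counting π electrons: 3 × 2 = 6 from the double-bond units + 0 from the BH atom = 6.
With 6 π electrons (n = 1), the Hückel 4n+2 condition holds.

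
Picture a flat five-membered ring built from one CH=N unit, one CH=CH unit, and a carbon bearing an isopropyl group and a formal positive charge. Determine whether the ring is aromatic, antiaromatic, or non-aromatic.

All ring atoms are sp² and supply a p orbital to the ring (every atom in a ring double bond is sp² and brings one electron to the p orbital; each sp² =N– keeps its lone pair in-plane and puts one electron into the π system; the carbocation has an empty p orbital); the conjugation is uninterrupted.
Adding the contributions, 2 × 2 = 4 from the double-bond units + 0 from the C(isopropyl)(+) atom = 4.
With 4 = 4·1 π electrons, Hückel's rule classifies the planar ring as antiaromatic.

Antiaromatic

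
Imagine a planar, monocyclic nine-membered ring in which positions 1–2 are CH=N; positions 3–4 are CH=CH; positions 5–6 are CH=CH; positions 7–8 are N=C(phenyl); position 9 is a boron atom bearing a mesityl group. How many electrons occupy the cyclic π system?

8

Check conjugation: every atom in a ring double bond is sp² and brings one electron to the p orbital; the doubly-bonded nitrogens are pyridine-type — their lone pairs lie in the ring plane, leaving one electron in the p orbital; the boron has an empty p orbital — every position has a p orbital, so the cyclic π system is continuous.
Counting π electrons: 4 × 2 = 8 from the double-bond units + 0 from the B(mesityl) atom = 8.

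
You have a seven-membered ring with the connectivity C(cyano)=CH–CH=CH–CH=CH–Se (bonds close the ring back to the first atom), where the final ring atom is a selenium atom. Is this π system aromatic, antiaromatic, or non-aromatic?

Antiaromatic

Check conjugation: the double-bond atoms are sp², each contributing one p electron; the selenium donates one lone pair from its p orbital — every position has a p orbital, so the cyclic π system is continuous.
Tallying contributions gives 3 × 2 = 6 from the double-bond units + 2 from the Se atom = 8.
8 = 4(2); a planar, fully conjugated 4n system is antiaromatic.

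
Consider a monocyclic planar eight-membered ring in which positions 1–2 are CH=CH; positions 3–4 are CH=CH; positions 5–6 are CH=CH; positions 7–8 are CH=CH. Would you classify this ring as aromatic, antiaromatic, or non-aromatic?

Check conjugation: each doubly-bonded ring atom is sp² with one p-orbital electron — every position has a p orbital, so the cyclic π system is continuous.
Adding the contributions, 4 × 2 = 8 from the 4 double-bond units.
8 is a 4n count (n = 2), so the planar conjugated ring is antiaromatic.
This is cyclooctatetraene.

Antiaromatic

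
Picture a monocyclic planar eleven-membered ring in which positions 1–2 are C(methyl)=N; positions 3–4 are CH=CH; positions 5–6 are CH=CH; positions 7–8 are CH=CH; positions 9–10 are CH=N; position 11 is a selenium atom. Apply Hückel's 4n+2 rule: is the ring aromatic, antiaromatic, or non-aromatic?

Every ring atom contributes a p orbital perpendicular to the ring (every atom in a ring double bond is sp² and brings one electron to the p orbital; each sp² =N– keeps its lone pair in-plane and puts one electron into the π system; the selenium donates one lone pair from its p orbital), so the π system is cyclic and fully conjugated.
Adding the contributions, 5 × 2 = 10 from the double-bond units + 2 from the Se atom = 12.
With 12 = 4·3 π electrons, Hückel's rule classifies the planar ring as antiaromatic.

Antiaromatic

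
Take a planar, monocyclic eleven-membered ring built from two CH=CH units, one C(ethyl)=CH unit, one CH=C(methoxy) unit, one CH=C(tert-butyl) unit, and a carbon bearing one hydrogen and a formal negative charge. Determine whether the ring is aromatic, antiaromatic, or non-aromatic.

Antiaromatic

Every ring atom contributes a p orbital perpendicular to the ring (every atom in a ring double bond is sp² and brings one electron to the p orbital; the carbanion's lone pair occupies the p orbital), so the π system is cyclic and fully conjugated.
Adding the contributions, 5 × 2 = 10 from the double-bond units + 2 from the CH(-) atom = 12.
A 4n π count (12, n = 3) in a planar conjugated ring means antiaromatic.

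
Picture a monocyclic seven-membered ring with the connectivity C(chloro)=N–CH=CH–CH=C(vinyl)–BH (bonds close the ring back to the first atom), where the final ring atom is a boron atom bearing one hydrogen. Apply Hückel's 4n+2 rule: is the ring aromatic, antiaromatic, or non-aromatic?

Aromatic

The p orbitals form a continuous loop: the double-bond atoms are sp², each contributing one p electron; each =N– nitrogen is pyridine-type (lone pair in the sp² plane, one electron in the p orbital); the boron has an empty p orbital. The ring is fully conjugated.
Adding the contributions, 3 × 2 = 6 from the double-bond units + 0 from the BH atom = 6.
6 = 4(1) + 2, which satisfies Hückel's 4n+2 rule.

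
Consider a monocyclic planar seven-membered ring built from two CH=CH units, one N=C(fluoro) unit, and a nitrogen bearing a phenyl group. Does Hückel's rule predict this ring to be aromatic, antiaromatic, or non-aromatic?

Antiaromatic

All ring atoms are sp² and supply a p orbital to the ring (each doubly-bonded ring atom is sp² with one p-orbital electron; the doubly-bonded nitrogens are pyridine-type — their lone pairs lie in the ring plane, leaving one electron in the p orbital; the pyrrole-type nitrogen donates its lone pair from the p orbital); the conjugation is uninterrupted.
Adding the contributions, 3 × 2 = 6 from the double-bond units + 2 from the N(phenyl) atom = 8.
8 is a 4n count (n = 2), so the planar conjugated ring is antiaromatic.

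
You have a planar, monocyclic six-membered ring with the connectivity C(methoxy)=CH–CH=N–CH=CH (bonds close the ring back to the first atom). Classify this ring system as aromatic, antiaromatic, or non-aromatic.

Aromatic

All ring atoms are sp² and supply a p orbital to the ring (every atom in a ring double bond is sp² and brings one electron to the p orbital; the doubly-bonded nitrogens are pyridine-type — their lone pairs lie in the ring plane, leaving one electron in the p orbital); the conjugation is uninterrupted.
Tallying contributions gives 3 × 2 = 6 from the 3 double-bond units.
Since 6 = 4·1 + 2, the ring meets the 4n+2 criterion.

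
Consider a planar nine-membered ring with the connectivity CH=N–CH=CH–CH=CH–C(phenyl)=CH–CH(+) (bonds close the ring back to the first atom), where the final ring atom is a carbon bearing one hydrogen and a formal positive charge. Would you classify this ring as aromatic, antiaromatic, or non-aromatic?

Check conjugation: the double-bond atoms are sp², each contributing one p electron; each sp² =N– keeps its lone pair in-plane and puts one electron into the π system; the carbocation has an empty p orbital — every position has a p orbital, so the cyclic π system is continuous.
Adding the contributions, 4 × 2 = 8 from the double-bond units + 0 from the CH(+) atom = 8.
8 is a 4n count (n = 2), so the planar conjugated ring is antiaromatic.

Antiaromatic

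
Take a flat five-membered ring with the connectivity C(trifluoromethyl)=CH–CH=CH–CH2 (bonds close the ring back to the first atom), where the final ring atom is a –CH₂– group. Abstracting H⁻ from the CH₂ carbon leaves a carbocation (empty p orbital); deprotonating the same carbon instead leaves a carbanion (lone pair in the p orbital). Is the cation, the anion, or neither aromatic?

The anion

In both ions every ring atom is sp² and contributes a p orbital, so both rings are fully conjugated.
Cation: 2 × 2 + 0 = 4 π electrons → 4(1), antiaromatic.
Anion: 2 × 2 + 2 = 6 π electrons → 4(1)+2, aromatic.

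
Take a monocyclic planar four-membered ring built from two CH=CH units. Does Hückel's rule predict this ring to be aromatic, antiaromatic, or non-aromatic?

The p orbitals form a continuous loop: each doubly-bonded ring atom is sp² with one p-orbital electron. The ring is fully conjugated.
Adding the contributions, 2 × 2 = 4 from the 2 double-bond units.
With 4 = 4·1 π electrons, Hückel's rule classifies the planar ring as antiaromatic.
(This ring is cyclobutadiene.)

Antiaromatic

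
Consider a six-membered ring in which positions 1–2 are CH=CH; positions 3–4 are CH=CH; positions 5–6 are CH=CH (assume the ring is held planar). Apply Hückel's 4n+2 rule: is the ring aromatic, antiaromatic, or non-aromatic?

Aromatic

All ring atoms are sp² and supply a p orbital to the ring (the double-bond atoms are sp², each contributing one p electron); the conjugation is uninterrupted.
Adding the contributions, 3 × 2 = 6 from the 3 double-bond units.
6 = 4(1) + 2, which satisfies Hückel's 4n+2 rule.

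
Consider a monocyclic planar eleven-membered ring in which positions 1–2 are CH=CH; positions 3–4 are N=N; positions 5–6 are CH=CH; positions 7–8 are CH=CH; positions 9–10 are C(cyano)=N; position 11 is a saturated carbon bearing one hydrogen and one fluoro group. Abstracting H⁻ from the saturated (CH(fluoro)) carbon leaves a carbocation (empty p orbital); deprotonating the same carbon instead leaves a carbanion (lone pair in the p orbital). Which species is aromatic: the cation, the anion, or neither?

The cation

In both ions every ring atom is sp² and contributes a p orbital, so both rings are fully conjugated.
Cation: 5 × 2 + 0 = 10 π electrons → 4(2)+2, aromatic.
Anion: 5 × 2 + 2 = 12 π electrons → 4(3), antiaromatic.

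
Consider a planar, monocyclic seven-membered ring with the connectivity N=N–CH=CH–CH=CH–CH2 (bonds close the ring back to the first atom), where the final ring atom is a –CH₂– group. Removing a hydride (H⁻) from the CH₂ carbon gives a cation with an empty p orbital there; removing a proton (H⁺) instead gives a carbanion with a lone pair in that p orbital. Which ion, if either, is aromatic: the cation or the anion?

The cation

Once that carbon is sp², every ring atom has a p orbital and both ions are fully conjugated.
Cation: 3 × 2 + 0 = 6 π electrons → 4(1)+2, aromatic.
Anion: 3 × 2 + 2 = 8 π electrons → 4(2), antiaromatic.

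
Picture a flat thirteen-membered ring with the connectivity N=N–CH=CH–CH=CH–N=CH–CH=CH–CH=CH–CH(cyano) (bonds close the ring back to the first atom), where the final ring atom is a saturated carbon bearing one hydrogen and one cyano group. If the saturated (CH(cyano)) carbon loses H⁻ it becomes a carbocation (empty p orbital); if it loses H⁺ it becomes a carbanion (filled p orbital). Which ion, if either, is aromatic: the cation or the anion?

In either ion the ring is fully conjugated: every atom, including the new sp² carbon, supplies a p orbital.
Cation: 6 × 2 + 0 = 12 π electrons → 4(3), antiaromatic.
Anion: 6 × 2 + 2 = 14 π electrons → 4(3)+2, aromatic.

The anion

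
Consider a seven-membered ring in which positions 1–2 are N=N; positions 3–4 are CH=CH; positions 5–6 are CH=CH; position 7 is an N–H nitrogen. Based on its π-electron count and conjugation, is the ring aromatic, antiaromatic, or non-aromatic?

Antiaromatic

Every ring atom contributes a p orbital perpendicular to the ring (the double-bond atoms are sp², each contributing one p electron; the doubly-bonded nitrogens are pyridine-type — their lone pairs lie in the ring plane, leaving one electron in the p orbital; the pyrrole-type nitrogen donates its lone pair from the p orbital), so the π system is cyclic and fully conjugated.
Tallying contributions gives 3 × 2 = 6 from the double-bond units + 2 from the NH atom = 8.
With 8 = 4·2 π electrons, Hückel's rule classifies the planar ring as antiaromatic.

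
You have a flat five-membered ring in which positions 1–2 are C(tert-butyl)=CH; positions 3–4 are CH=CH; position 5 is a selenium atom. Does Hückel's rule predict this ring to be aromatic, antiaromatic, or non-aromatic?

Aromatic

The p orbitals form a continuous loop: the double-bond atoms are sp², each contributing one p electron; the selenium donates one lone pair from its p orbital. The ring is fully conjugated.
Adding the contributions, 2 × 2 = 4 from the double-bond units + 2 from the Se atom = 6.
6 = 4(1) + 2, which satisfies Hückel's 4n+2 rule.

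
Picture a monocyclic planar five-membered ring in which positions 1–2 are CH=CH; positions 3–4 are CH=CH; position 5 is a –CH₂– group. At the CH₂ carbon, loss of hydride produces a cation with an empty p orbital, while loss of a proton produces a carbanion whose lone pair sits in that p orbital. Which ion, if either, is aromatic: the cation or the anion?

Once that carbon is sp², every ring atom has a p orbital and both ions are fully conjugated.
Cation: 2 × 2 + 0 = 4 π electrons → 4(1), antiaromatic.
Anion: 2 × 2 + 2 = 6 π electrons → 4(1)+2, aromatic.

The anion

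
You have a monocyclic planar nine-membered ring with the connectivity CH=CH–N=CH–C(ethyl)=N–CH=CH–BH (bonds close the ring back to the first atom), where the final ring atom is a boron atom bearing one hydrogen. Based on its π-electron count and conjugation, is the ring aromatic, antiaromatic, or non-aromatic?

Antiaromatic

All ring atoms are sp² and supply a p orbital to the ring (each doubly-bonded ring atom is sp² with one p-orbital electron; each =N– nitrogen is pyridine-type (lone pair in the sp² plane, one electron in the p orbital); the boron has an empty p orbital); the conjugation is uninterrupted.
Tallying contributions gives 4 × 2 = 8 from the double-bond units + 0 from the BH atom = 8.
8 = 4(2); a planar, fully conjugated 4n system is antiaromatic.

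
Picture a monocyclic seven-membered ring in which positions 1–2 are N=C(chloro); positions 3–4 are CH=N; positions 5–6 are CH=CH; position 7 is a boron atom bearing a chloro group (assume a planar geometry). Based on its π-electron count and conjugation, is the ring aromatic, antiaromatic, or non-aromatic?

Aromatic

All ring atoms are sp² and supply a p orbital to the ring (every atom in a ring double bond is sp² and brings one electron to the p orbital; each sp² =N– keeps its lone pair in-plane and puts one electron into the π system; the boron has an empty p orbital); the conjugation is uninterrupted.
Tallying contributions gives 3 × 2 = 6 from the double-bond units + 0 from the B(chloro) atom = 6.
6 = 4(1) + 2, which satisfies Hückel's 4n+2 rule.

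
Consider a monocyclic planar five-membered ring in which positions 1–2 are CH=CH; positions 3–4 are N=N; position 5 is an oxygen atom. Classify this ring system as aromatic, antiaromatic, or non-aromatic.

All ring atoms are sp² and supply a p orbital to the ring (each doubly-bonded ring atom is sp² with one p-orbital electron; each sp² =N– keeps its lone pair in-plane and puts one electron into the π system; the oxygen donates one lone pair from its p orbital); the conjugation is uninterrupted.
π-electron count: 2 × 2 = 4 from the double-bond units + 2 from the O atom = 6.
6 = 4(1) + 2, which satisfies Hückel's 4n+2 rule.

Aromatic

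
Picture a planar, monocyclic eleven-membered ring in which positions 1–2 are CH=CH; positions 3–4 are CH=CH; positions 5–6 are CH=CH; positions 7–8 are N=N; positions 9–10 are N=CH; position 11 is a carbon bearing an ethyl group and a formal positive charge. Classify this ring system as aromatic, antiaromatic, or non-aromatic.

The p orbitals form a continuous loop: every atom in a ring double bond is sp² and brings one electron to the p orbital; each sp² =N– keeps its lone pair in-plane and puts one electron into the π system; the carbocation has an empty p orbital. The ring is fully conjugated.
Counting π electrons: 5 × 2 = 10 from the double-bond units + 0 from the C(ethyl)(+) atom = 10.
Since 10 = 4·2 + 2, the ring meets the 4n+2 criterion.

Aromatic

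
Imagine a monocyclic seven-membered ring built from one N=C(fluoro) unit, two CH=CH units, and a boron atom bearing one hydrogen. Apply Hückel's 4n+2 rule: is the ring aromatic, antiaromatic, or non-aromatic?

Aromatic

Check conjugation: every atom in a ring double bond is sp² and brings one electron to the p orbital; the doubly-bonded nitrogens are pyridine-type — their lone pairs lie in the ring plane, leaving one electron in the p orbital; the boron has an empty p orbital — every position has a p orbital, so the cyclic π system is continuous.
π-electron count: 3 × 2 = 6 from the double-bond units + 0 from the BH atom = 6.
Since 6 = 4·1 + 2, the ring meets the 4n+2 criterion.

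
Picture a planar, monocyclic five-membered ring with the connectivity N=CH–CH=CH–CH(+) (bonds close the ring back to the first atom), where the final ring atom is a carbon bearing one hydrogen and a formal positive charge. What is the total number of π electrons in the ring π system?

4

Check conjugation: every atom in a ring double bond is sp² and brings one electron to the p orbital; the doubly-bonded nitrogens are pyridine-type — their lone pairs lie in the ring plane, leaving one electron in the p orbital; the carbocation has an empty p orbital — every position has a p orbital, so the cyclic π system is continuous.
Tallying contributions gives 2 × 2 = 4 from the double-bond units + 0 from the CH(+) atom = 4.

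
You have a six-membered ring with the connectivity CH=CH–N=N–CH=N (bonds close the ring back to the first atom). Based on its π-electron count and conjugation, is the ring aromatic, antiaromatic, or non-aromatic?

Check conjugation: every atom in a ring double bond is sp² and brings one electron to the p orbital; each sp² =N– keeps its lone pair in-plane and puts one electron into the π system — every position has a p orbital, so the cyclic π system is continuous.
Adding the contributions, 3 × 2 = 6 from the 3 double-bond units.
6 = 4(1) + 2, which satisfies Hückel's 4n+2 rule.

Aromatic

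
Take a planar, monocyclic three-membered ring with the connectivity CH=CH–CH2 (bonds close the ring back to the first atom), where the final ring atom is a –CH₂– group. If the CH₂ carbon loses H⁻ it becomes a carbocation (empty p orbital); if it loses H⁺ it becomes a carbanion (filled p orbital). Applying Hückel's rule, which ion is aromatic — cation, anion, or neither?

In either ion the ring is fully conjugated: every atom, including the new sp² carbon, supplies a p orbital.
Cation: 1 × 2 + 0 = 2 π electrons → 4(0)+2, aromatic.
Anion: 1 × 2 + 2 = 4 π electrons → 4(1), antiaromatic.

The cation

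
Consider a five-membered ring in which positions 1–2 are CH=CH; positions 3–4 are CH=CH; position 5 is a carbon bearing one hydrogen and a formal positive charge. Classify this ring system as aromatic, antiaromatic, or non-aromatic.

All ring atoms are sp² and supply a p orbital to the ring (each doubly-bonded ring atom is sp² with one p-orbital electron; the carbocation has an empty p orbital); the conjugation is uninterrupted.
Counting π electrons: 2 × 2 = 4 from the double-bond units + 0 from the CH(+) atom = 4.
A 4n π count (4, n = 1) in a planar conjugated ring means antiaromatic.
(This ring is the cyclopentadienyl cation.)

Antiaromatic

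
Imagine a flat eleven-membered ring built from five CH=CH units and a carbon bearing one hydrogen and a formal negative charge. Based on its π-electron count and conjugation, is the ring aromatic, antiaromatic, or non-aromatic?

Every ring atom contributes a p orbital perpendicular to the ring (each doubly-bonded ring atom is sp² with one p-orbital electron; the carbanion's lone pair occupies the p orbital), so the π system is cyclic and fully conjugated.
π-electron count: 5 × 2 = 10 from the double-bond units + 2 from the CH(-) atom = 12.
12 is a 4n count (n = 3), so the planar conjugated ring is antiaromatic.

Antiaromatic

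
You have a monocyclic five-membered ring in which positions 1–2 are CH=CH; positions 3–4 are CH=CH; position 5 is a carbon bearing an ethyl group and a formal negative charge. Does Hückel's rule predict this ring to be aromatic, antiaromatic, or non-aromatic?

Aromatic

The p orbitals form a continuous loop: every atom in a ring double bond is sp² and brings one electron to the p orbital; the carbanion's lone pair occupies the p orbital. The ring is fully conjugated.
Counting π electrons: 2 × 2 = 4 from the double-bond units + 2 from the C(ethyl)(-) atom = 6.
With 6 π electrons (n = 1), the Hückel 4n+2 condition holds.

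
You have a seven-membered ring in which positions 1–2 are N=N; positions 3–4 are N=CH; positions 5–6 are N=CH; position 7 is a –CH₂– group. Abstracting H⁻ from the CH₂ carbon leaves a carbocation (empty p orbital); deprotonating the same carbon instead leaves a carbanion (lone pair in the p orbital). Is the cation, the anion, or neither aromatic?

In either ion the ring is fully conjugated: every atom, including the new sp² carbon, supplies a p orbital.
Cation: 3 × 2 + 0 = 6 π electrons → 4(1)+2, aromatic.
Anion: 3 × 2 + 2 = 8 π electrons → 4(2), antiaromatic.

The cation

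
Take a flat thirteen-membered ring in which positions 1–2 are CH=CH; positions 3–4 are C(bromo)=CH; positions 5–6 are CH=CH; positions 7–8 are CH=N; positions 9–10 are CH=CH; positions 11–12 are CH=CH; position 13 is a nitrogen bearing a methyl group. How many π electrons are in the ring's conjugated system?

All ring atoms are sp² and supply a p orbital to the ring (the double-bond atoms are sp², each contributing one p electron; each sp² =N– keeps its lone pair in-plane and puts one electron into the π system; the pyrrole-type nitrogen donates its lone pair from the p orbital); the conjugation is uninterrupted.
π-electron count: 6 × 2 = 12 from the double-bond units + 2 from the N(methyl) atom = 14.

14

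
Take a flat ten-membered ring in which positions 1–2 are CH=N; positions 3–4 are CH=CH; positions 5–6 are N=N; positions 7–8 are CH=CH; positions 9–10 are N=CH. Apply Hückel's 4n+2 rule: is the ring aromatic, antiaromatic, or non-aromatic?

The p orbitals form a continuous loop: each doubly-bonded ring atom is sp² with one p-orbital electron; the doubly-bonded nitrogens are pyridine-type — their lone pairs lie in the ring plane, leaving one electron in the p orbital. The ring is fully conjugated.
Counting π electrons: 5 × 2 = 10 from the 5 double-bond units.
10 = 4(2) + 2, which satisfies Hückel's 4n+2 rule.

Aromatic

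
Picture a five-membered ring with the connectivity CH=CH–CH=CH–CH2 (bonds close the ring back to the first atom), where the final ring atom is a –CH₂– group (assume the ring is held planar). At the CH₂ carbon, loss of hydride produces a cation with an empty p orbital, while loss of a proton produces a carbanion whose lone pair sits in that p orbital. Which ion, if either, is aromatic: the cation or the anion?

The anion

In both ions every ring atom is sp² and contributes a p orbital, so both rings are fully conjugated.
Cation: 2 × 2 + 0 = 4 π electrons → 4(1), antiaromatic.
Anion: 2 × 2 + 2 = 6 π electrons → 4(1)+2, aromatic.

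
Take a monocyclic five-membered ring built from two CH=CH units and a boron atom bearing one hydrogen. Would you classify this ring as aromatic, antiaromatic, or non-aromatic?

Antiaromatic

Check conjugation: each doubly-bonded ring atom is sp² with one p-orbital electron; the boron has an empty p orbital — every position has a p orbital, so the cyclic π system is continuous.
Counting π electrons: 2 × 2 = 4 from the double-bond units + 0 from the BH atom = 4.
With 4 = 4·1 π electrons, Hückel's rule classifies the planar ring as antiaromatic.
This is borole.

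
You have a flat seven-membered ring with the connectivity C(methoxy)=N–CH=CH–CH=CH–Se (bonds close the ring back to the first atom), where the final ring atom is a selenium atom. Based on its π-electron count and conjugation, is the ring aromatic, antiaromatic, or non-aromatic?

Antiaromatic

Every ring atom contributes a p orbital perpendicular to the ring (every atom in a ring double bond is sp² and brings one electron to the p orbital; each sp² =N– keeps its lone pair in-plane and puts one electron into the π system; the selenium donates one lone pair from its p orbital), so the π system is cyclic and fully conjugated.
π-electron count: 3 × 2 = 6 from the double-bond units + 2 from the Se atom = 8.
8 = 4(2); a planar, fully conjugated 4n system is antiaromatic.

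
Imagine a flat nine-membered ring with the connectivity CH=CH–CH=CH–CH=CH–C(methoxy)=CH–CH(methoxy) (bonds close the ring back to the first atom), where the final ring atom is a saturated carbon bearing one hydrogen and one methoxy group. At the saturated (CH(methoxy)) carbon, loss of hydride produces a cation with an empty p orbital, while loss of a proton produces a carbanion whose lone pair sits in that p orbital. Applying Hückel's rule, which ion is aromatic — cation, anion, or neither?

In either ion the ring is fully conjugated: every atom, including the new sp² carbon, supplies a p orbital.
Cation: 4 × 2 + 0 = 8 π electrons → 4(2), antiaromatic.
Anion: 4 × 2 + 2 = 10 π electrons → 4(2)+2, aromatic.

The anion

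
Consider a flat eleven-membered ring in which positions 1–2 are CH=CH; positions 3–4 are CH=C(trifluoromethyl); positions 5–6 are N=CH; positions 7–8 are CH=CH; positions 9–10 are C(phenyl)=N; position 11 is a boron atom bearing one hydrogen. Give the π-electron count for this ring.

10

The p orbitals form a continuous loop: every atom in a ring double bond is sp² and brings one electron to the p orbital; the doubly-bonded nitrogens are pyridine-type — their lone pairs lie in the ring plane, leaving one electron in the p orbital; the boron has an empty p orbital. The ring is fully conjugated.
Tallying contributions gives 5 × 2 = 10 from the double-bond units + 0 from the BH atom = 10.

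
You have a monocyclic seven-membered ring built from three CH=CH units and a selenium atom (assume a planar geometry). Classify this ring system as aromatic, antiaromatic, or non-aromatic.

The p orbitals form a continuous loop: the double-bond atoms are sp², each contributing one p electron; the selenium donates one lone pair from its p orbital. The ring is fully conjugated.
π-electron count: 3 × 2 = 6 from the double-bond units + 2 from the Se atom = 8.
8 = 4(2); a planar, fully conjugated 4n system is antiaromatic.

Antiaromatic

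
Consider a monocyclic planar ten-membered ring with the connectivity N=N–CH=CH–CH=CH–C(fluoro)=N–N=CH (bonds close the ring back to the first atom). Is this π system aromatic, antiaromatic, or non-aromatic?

The p orbitals form a continuous loop: every atom in a ring double bond is sp² and brings one electron to the p orbital; the doubly-bonded nitrogens are pyridine-type — their lone pairs lie in the ring plane, leaving one electron in the p orbital. The ring is fully conjugated.
π-electron count: 5 × 2 = 10 from the 5 double-bond units.
With 10 π electrons (n = 2), the Hückel 4n+2 condition holds.

Aromatic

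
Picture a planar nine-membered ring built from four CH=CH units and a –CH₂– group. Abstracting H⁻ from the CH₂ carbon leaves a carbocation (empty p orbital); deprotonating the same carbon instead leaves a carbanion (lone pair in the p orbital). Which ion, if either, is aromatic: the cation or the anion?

The anion

Once that carbon is sp², every ring atom has a p orbital and both ions are fully conjugated.
Cation: 4 × 2 + 0 = 8 π electrons → 4(2), antiaromatic.
Anion: 4 × 2 + 2 = 10 π electrons → 4(2)+2, aromatic.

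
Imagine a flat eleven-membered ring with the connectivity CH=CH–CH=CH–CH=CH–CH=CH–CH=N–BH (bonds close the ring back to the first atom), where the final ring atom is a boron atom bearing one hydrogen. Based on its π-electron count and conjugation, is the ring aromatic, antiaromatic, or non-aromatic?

Aromatic

All ring atoms are sp² and supply a p orbital to the ring (each doubly-bonded ring atom is sp² with one p-orbital electron; each sp² =N– keeps its lone pair in-plane and puts one electron into the π system; the boron has an empty p orbital); the conjugation is uninterrupted.
Counting π electrons: 5 × 2 = 10 from the double-bond units + 0 from the BH atom = 10.
Since 10 = 4·2 + 2, the ring meets the 4n+2 criterion.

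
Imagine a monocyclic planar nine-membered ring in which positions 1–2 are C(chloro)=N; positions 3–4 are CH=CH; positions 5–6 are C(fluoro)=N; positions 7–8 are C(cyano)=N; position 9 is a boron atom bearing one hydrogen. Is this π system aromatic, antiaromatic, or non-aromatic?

Antiaromatic

Every ring atom contributes a p orbital perpendicular to the ring (each doubly-bonded ring atom is sp² with one p-orbital electron; each sp² =N– keeps its lone pair in-plane and puts one electron into the π system; the boron has an empty p orbital), so the π system is cyclic and fully conjugated.
π-electron count: 4 × 2 = 8 from the double-bond units + 0 from the BH atom = 8.
With 8 = 4·2 π electrons, Hückel's rule classifies the planar ring as antiaromatic.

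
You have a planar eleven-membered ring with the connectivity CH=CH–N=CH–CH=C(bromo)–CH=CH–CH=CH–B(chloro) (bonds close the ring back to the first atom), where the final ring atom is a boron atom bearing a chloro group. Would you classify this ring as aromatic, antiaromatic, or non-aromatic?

Every ring atom contributes a p orbital perpendicular to the ring (the double-bond atoms are sp², each contributing one p electron; each =N– nitrogen is pyridine-type (lone pair in the sp² plane, one electron in the p orbital); the boron has an empty p orbital), so the π system is cyclic and fully conjugated.
Counting π electrons: 5 × 2 = 10 from the double-bond units + 0 from the B(chloro) atom = 10.
Since 10 = 4·2 + 2, the ring meets the 4n+2 criterion.

Aromatic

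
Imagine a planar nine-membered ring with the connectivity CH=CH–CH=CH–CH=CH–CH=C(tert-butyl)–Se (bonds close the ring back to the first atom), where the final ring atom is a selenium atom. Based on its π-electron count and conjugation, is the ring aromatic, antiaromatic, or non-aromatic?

Aromatic

Check conjugation: the double-bond atoms are sp², each contributing one p electron; the selenium donates one lone pair from its p orbital — every position has a p orbital, so the cyclic π system is continuous.
Adding the contributions, 4 × 2 = 8 from the double-bond units + 2 from the Se atom = 10.
That gives a 4n+2 count (10, n = 2).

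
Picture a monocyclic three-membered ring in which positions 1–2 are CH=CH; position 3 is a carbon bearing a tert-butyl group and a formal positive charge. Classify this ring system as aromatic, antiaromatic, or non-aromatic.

The p orbitals form a continuous loop: every atom in a ring double bond is sp² and brings one electron to the p orbital; the carbocation has an empty p orbital. The ring is fully conjugated.
π-electron count: 1 × 2 = 2 from the double-bond unit + 0 from the C(tert-butyl)(+) atom = 2.
Since 2 = 4·0 + 2, the ring meets the 4n+2 criterion.

Aromatic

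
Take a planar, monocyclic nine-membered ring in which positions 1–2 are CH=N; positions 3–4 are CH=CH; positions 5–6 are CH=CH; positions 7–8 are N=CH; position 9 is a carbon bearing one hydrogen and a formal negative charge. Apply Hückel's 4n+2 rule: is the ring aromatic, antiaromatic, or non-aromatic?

Every ring atom contributes a p orbital perpendicular to the ring (the double-bond atoms are sp², each contributing one p electron; the doubly-bonded nitrogens are pyridine-type — their lone pairs lie in the ring plane, leaving one electron in the p orbital; the carbanion's lone pair occupies the p orbital), so the π system is cyclic and fully conjugated.
Counting π electrons: 4 × 2 = 8 from the double-bond units + 2 from the CH(-) atom = 10.
That gives a 4n+2 count (10, n = 2).

Aromatic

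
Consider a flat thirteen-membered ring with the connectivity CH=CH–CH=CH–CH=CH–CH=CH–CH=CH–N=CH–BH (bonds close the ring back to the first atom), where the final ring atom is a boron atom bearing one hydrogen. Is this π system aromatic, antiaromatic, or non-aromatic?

Antiaromatic

Check conjugation: every atom in a ring double bond is sp² and brings one electron to the p orbital; the doubly-bonded nitrogens are pyridine-type — their lone pairs lie in the ring plane, leaving one electron in the p orbital; the boron has an empty p orbital — every position has a p orbital, so the cyclic π system is continuous.
Adding the contributions, 6 × 2 = 12 from the double-bond units + 0 from the BH atom = 12.
12 is a 4n count (n = 3), so the planar conjugated ring is antiaromatic.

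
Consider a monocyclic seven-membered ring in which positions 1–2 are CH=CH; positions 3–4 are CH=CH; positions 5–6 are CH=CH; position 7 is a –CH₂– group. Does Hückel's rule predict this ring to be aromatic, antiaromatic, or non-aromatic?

The CH2 position has four σ bonds — the tetrahedral CH₂ carbon is sp³ and has no p orbital in the ring π system — so the cyclic conjugation is interrupted.
Without a continuous loop of overlapping p orbitals the Hückel electron count never comes into play.

Non-aromatic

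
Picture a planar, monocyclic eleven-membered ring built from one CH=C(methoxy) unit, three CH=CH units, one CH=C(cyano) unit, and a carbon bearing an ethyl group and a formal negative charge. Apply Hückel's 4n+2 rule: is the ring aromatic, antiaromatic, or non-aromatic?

All ring atoms are sp² and supply a p orbital to the ring (every atom in a ring double bond is sp² and brings one electron to the p orbital; the carbanion's lone pair occupies the p orbital); the conjugation is uninterrupted.
Counting π electrons: 5 × 2 = 10 from the double-bond units + 2 from the C(ethyl)(-) atom = 12.
12 is a 4n count (n = 3), so the planar conjugated ring is antiaromatic.

Antiaromatic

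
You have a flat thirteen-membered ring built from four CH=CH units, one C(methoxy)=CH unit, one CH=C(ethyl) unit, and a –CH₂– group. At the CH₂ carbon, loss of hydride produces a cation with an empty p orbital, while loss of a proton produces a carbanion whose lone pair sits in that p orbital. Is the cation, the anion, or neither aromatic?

In both ions every ring atom is sp² and contributes a p orbital, so both rings are fully conjugated.
Cation: 6 × 2 + 0 = 12 π electrons → 4(3), antiaromatic.
Anion: 6 × 2 + 2 = 14 π electrons → 4(3)+2, aromatic.

The anion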